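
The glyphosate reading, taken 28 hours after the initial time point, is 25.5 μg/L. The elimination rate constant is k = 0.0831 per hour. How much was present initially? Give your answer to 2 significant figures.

t½ = ln 2 / k = 0.69315 / 0.0831 ≈ 8.3411 hours.
Number of half-lives elapsed: n = 28/8.3411 ≈ 3.3569.
A₀ = A × 2^n = 25.5 × 2^3.3569 = 25.5 × 10.245 ≈ 261.25 μg/L.

260 μg/L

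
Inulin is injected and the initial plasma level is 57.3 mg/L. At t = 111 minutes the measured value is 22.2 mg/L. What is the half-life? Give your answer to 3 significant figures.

A/A₀ = 22.2/57.3 ≈ 0.38743.
n = log₂(2.5811) ≈ 1.368 half-lives elapsed in 111 minutes.
t½ = 111/1.368 ≈ 81.142 minutes.

81.1 minutes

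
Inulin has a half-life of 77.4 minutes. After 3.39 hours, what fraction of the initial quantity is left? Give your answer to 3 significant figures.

0.162

3.39 hours = 203.4 minutes.
n = 203.4/77.4 ≈ 2.6279 half-lives.
Fraction remaining = (1/2)^2.6279 ≈ 0.16178.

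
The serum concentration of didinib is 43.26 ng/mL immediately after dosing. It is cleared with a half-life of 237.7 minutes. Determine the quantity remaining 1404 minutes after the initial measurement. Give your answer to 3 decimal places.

0.721 ng/mL

Number of half-lives: n = 1404/237.7 ≈ 5.9066.
Remaining = 43.26 × (1/2)^5.9066 = 43.26 × 0.01667 ≈ 0.72114 ng/mL.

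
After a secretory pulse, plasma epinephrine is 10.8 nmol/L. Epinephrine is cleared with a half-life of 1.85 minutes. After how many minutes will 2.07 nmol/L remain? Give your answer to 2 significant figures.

Fraction remaining = 2.07/10.8 ≈ 0.19167.
n = log₂(10.8/2.07) = ln(5.2174)/ln 2 ≈ 2.3833 half-lives.
t = n × t½ = 2.3833 × 1.85 ≈ 4.4092 minutes.

4.4 minutes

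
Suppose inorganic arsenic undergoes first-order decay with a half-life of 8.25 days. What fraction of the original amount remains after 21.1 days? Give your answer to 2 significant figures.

n = 21.1/8.25 ≈ 2.5576 half-lives.
Fraction remaining = (1/2)^2.5576 ≈ 0.16986.

0.17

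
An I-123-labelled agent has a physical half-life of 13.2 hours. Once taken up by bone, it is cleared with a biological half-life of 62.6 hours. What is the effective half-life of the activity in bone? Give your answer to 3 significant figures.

1/t_eff = 1/t_phys + 1/t_biol = 1/13.2 + 1/62.6 = 0.091732 per hour.
t_eff = 13.2 × 62.6 / (13.2 + 62.6) ≈ 10.901 hours.

10.9 hours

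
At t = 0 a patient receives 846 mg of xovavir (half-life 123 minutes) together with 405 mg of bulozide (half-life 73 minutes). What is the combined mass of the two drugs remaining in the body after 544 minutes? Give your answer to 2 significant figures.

xovavir: 846 × (1/2)^(544/123) = 846 × (1/2)^4.4228 ≈ 39.444 mg.
bulozide: 405 × (1/2)^(544/73) = 405 × (1/2)^7.4521 ≈ 2.3129 mg.
Total = 39.444 + 2.3129 ≈ 41.757 mg.

42 mg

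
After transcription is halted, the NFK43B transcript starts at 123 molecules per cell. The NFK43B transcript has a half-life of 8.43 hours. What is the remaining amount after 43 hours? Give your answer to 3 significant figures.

3.58 molecules per cell

Number of half-lives: n = 43/8.43 ≈ 5.1008.
Remaining = 123 × (1/2)^5.1008 = 123 × 0.029141 ≈ 3.5843 molecules per cell.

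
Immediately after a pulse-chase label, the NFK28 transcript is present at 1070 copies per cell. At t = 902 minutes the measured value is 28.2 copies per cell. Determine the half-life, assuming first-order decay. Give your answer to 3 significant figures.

172 minutes

A/A₀ = 28.2/1070 ≈ 0.026355.
n = log₂(37.943) ≈ 5.2458 half-lives elapsed in 902 minutes.
t½ = 902/5.2458 ≈ 171.95 minutes.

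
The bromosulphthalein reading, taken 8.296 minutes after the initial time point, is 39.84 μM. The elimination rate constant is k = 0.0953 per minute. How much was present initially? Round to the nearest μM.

88 μM

t½ = ln 2 / k = 0.69315 / 0.0953 ≈ 7.2733 minutes.
Number of half-lives elapsed: n = 8.296/7.2733 ≈ 1.1406.
A₀ = A × 2^n = 39.84 × 2^1.1406 = 39.84 × 2.2047 ≈ 87.837 μM.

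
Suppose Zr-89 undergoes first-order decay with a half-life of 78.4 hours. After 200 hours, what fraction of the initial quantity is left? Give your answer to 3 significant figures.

0.171

n = 200/78.4 ≈ 2.551 half-lives.
Fraction remaining = (1/2)^2.551 ≈ 0.17063.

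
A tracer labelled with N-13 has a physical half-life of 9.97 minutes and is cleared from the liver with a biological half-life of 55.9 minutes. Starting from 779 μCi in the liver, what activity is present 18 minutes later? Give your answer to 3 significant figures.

178 μCi

1/t_eff = 1/t_phys + 1/t_biol = 1/9.97 + 1/55.9 = 0.11819 per minute.
t_eff = 9.97 × 55.9 / (9.97 + 55.9) ≈ 8.461 minutes.
Remaining = 779 × (1/2)^(18/8.461) = 779 × (1/2)^2.1274 ≈ 178.29 μCi.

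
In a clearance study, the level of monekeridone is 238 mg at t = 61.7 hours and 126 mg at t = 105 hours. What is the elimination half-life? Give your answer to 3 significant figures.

Over Δt = 105 − 61.7 = 43.3 hours, the level fell by a factor of 238/126 ≈ 1.8889.
n = log₂(1.8889) ≈ 0.91754 half-lives, so t½ = 43.3/0.91754 ≈ 47.192 hours.

47.2 hours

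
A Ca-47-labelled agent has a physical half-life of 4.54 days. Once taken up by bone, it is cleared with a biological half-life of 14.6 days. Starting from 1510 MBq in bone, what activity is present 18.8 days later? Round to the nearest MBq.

1/t_eff = 1/t_phys + 1/t_biol = 1/4.54 + 1/14.6 = 0.28876 per day.
t_eff = 4.54 × 14.6 / (4.54 + 14.6) ≈ 3.4631 days.
Remaining = 1510 × (1/2)^(18.8/3.4631) = 1510 × (1/2)^5.4286 ≈ 35.059 MBq.

35 MBq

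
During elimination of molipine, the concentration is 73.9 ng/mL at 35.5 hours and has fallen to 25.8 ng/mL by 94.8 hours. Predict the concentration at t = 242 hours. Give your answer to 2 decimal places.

1.89 ng/mL

Over Δt = 94.8 − 35.5 = 59.3 hours, the level fell by a factor of 73.9/25.8 ≈ 2.8643.
n = log₂(2.8643) ≈ 1.5182 half-lives, so t½ = 59.3/1.5182 ≈ 39.059 hours.
From t = 94.8 to t = 242: 25.8 × (1/2)^((242−94.8)/39.059) ≈ 1.893 ng/mL.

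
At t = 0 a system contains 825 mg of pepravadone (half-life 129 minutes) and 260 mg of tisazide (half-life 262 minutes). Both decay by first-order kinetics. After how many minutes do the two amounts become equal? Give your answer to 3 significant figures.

Set 825·(1/2)^(t/129) = 260·(1/2)^(t/262).
Taking log₂: log₂(825/260) = t·(1/129 − 1/262).
log₂(3.1731) = 1.6659; 1/129 − 1/262 = 0.0039351.
t = 1.6659 / 0.0039351 ≈ 423.33 minutes.

423 minutes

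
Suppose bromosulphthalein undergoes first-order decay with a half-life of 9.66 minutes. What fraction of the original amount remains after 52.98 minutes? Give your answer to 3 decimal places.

n = 52.98/9.66 ≈ 5.4845 half-lives.
Fraction remaining = (1/2)^5.4845 ≈ 0.022336.

0.022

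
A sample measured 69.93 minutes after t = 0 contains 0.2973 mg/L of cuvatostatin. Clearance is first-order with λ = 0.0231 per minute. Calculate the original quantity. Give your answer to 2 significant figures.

1.5 mg/L

t½ = ln 2 / λ = 0.69315 / 0.0231 ≈ 30.006 minutes.
Number of half-lives elapsed: n = 69.93/30.006 ≈ 2.3305.
A₀ = A × 2^n = 0.2973 × 2^2.3305 = 0.2973 × 5.0298 ≈ 1.4954 mg/L.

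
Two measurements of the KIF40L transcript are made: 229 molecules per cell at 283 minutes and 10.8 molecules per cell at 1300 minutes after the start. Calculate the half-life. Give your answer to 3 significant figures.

Over Δt = 1300 − 283 = 1017 minutes, the level fell by a factor of 229/10.8 ≈ 21.204.
n = log₂(21.204) ≈ 4.4062 half-lives, so t½ = 1017/4.4062 ≈ 230.81 minutes.

231 minutes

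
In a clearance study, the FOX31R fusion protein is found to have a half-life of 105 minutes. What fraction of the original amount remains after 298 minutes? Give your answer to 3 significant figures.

0.140

n = 298/105 ≈ 2.8381 half-lives.
Fraction remaining = (1/2)^2.8381 ≈ 0.13985.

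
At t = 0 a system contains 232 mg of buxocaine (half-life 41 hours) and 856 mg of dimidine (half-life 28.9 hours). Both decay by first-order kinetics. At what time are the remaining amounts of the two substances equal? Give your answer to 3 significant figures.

184 hours

Set 232·(1/2)^(t/41) = 856·(1/2)^(t/28.9).
Taking log₂: log₂(232/856) = t·(1/41 − 1/28.9).
log₂(0.27103) = -1.8835; 1/41 − 1/28.9 = -0.010212.
t = -1.8835 / -0.010212 ≈ 184.44 hours.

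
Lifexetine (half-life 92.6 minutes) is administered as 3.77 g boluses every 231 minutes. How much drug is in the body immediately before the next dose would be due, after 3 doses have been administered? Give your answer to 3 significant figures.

0.809 g

The 3 doses were given 693, 462, 231 minutes ago.
Total = 3.77·(1/2)^(693/92.6) + 3.77·(1/2)^(462/92.6) + 3.77·(1/2)^(231/92.6)
      = 0.021062 + 0.1187 + 0.66895 ≈ 0.80871 g.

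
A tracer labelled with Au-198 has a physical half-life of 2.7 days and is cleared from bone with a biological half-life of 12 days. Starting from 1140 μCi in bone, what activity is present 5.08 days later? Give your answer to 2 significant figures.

230 μCi

1/t_eff = 1/t_phys + 1/t_biol = 1/2.7 + 1/12 = 0.4537 per day.
t_eff = 2.7 × 12 / (2.7 + 12) ≈ 2.2041 days.
Remaining = 1140 × (1/2)^(5.08/2.2041) = 1140 × (1/2)^2.3048 ≈ 230.72 μCi.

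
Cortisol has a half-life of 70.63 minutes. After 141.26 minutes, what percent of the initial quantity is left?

25%

n = 141.26/70.63 ≈ 2 half-lives.
Fraction remaining = (1/2)^2 ≈ 0.25, i.e. 25%.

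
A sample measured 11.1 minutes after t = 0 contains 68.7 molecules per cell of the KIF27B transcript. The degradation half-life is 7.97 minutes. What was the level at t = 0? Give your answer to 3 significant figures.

180 molecules per cell

Number of half-lives elapsed: n = 11.1/7.97 ≈ 1.3927.
A₀ = A × 2^n = 68.7 × 2^1.3927 = 68.7 × 2.6257 ≈ 180.39 molecules per cell.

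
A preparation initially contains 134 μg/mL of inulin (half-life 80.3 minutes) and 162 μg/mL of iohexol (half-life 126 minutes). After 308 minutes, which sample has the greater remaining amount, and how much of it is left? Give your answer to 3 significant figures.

inulin: 134 × (1/2)^3.8356 ≈ 9.3858 μg/mL.
iohexol: 162 × (1/2)^2.4444 ≈ 29.762 μg/mL.
Iohexol has more remaining, at ≈ 29.762 μg/mL.

iohexol, 29.8 μg/mL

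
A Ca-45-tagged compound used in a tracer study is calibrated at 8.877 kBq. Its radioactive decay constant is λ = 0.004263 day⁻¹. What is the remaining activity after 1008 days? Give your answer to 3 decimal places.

0.121 kBq

t½ = ln 2 / λ = 0.69315 / 0.004263 ≈ 162.6 days.
Number of half-lives: n = 1008/162.6 ≈ 6.1994.
Remaining = 8.877 × (1/2)^6.1994 = 8.877 × 0.013608 ≈ 0.1208 kBq.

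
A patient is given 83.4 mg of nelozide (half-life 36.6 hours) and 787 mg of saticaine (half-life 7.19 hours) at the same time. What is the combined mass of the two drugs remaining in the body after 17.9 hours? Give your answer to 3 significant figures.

200 mg

nelozide: 83.4 × (1/2)^(17.9/36.6) = 83.4 × (1/2)^0.48907 ≈ 59.421 mg.
saticaine: 787 × (1/2)^(17.9/7.19) = 787 × (1/2)^2.4896 ≈ 140.13 mg.
Total = 59.421 + 140.13 ≈ 199.55 mg.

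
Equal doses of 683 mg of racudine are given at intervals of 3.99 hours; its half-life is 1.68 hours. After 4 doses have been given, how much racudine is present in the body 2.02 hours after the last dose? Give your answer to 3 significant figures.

367 mg

The 4 doses were given 13.99, 10, 6.01, 2.02 hours ago.
Total = 683·(1/2)^(13.99/1.68) + 683·(1/2)^(10/1.68) + 683·(1/2)^(6.01/1.68) + 683·(1/2)^(2.02/1.68)
      = 2.1263 + 11.03 + 57.217 + 296.8 ≈ 367.18 mg.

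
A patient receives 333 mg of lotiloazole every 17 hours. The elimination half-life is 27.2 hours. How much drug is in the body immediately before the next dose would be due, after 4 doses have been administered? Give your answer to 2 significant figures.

The 4 doses were given 68, 51, 34, 17 hours ago.
Total = 333·(1/2)^(68/27.2) + 333·(1/2)^(51/27.2) + 333·(1/2)^(34/27.2) + 333·(1/2)^(17/27.2)
      = 58.867 + 90.785 + 140.01 + 215.92 ≈ 505.58 mg.

510 mg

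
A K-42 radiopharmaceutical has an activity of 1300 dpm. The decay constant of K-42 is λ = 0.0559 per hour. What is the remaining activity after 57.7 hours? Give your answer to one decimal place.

51.7 dpm

t½ = ln 2 / λ = 0.69315 / 0.0559 ≈ 12.4 hours.
Number of half-lives: n = 57.7/12.4 ≈ 4.6533.
Remaining = 1300 × (1/2)^4.6533 = 1300 × 0.039739 ≈ 51.66 dpm.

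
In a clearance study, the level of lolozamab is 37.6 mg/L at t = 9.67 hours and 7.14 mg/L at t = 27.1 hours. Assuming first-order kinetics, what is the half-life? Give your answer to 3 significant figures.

Over Δt = 27.1 − 9.67 = 17.43 hours, the level fell by a factor of 37.6/7.14 ≈ 5.2661.
n = log₂(5.2661) ≈ 2.3967 half-lives, so t½ = 17.43/2.3967 ≈ 7.2724 hours.

7.27 hours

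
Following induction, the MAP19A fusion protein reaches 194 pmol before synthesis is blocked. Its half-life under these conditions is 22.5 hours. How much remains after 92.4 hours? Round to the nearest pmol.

Number of half-lives: n = 92.4/22.5 ≈ 4.1067.
Remaining = 194 × (1/2)^4.1067 = 194 × 0.058046 ≈ 11.261 pmol.

11 pmol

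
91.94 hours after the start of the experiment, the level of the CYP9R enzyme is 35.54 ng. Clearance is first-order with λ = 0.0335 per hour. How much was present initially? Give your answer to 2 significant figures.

770 ng

t½ = ln 2 / λ = 0.69315 / 0.0335 ≈ 20.691 hours.
Number of half-lives elapsed: n = 91.94/20.691 ≈ 4.4435.
A₀ = A × 2^n = 35.54 × 2^4.4435 = 35.54 × 21.758 ≈ 773.29 ng.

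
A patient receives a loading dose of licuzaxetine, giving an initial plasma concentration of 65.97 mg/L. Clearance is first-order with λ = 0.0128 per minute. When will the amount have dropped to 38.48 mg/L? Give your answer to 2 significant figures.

42 minutes

t½ = ln 2 / λ = 0.69315 / 0.0128 ≈ 54.152 minutes.
Fraction remaining = 38.48/65.97 ≈ 0.5833.
n = log₂(65.97/38.48) = ln(1.7144)/ln 2 ≈ 0.7777 half-lives.
t = n × t½ = 0.7777 × 54.152 ≈ 42.114 minutes.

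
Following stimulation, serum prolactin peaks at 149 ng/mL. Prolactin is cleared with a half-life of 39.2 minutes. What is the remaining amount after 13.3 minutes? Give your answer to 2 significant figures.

Number of half-lives: n = 13.3/39.2 ≈ 0.33929.
Remaining = 149 × (1/2)^0.33929 = 149 × 0.79043 ≈ 117.77 ng/mL.

120 ng/mL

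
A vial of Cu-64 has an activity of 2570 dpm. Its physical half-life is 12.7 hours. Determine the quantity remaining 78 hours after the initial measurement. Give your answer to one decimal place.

Number of half-lives: n = 78/12.7 ≈ 6.1417.
Remaining = 2570 × (1/2)^6.1417 = 2570 × 0.014163 ≈ 36.399 dpm.

36.4 dpm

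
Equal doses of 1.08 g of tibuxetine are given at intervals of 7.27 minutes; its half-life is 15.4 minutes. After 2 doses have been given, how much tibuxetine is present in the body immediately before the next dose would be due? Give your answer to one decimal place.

The 2 doses were given 14.54, 7.27 minutes ago.
Total = 1.08·(1/2)^(14.54/15.4) + 1.08·(1/2)^(7.27/15.4)
      = 0.56131 + 0.7786 ≈ 1.3399 g.

1.3 g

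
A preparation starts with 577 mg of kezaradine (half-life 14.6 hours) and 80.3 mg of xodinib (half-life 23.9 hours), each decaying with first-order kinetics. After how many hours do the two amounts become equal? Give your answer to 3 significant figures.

107 hours

Set 577·(1/2)^(t/14.6) = 80.3·(1/2)^(t/23.9).
Taking log₂: log₂(577/80.3) = t·(1/14.6 − 1/23.9).
log₂(7.1856) = 2.8451; 1/14.6 − 1/23.9 = 0.026652.
t = 2.8451 / 0.026652 ≈ 106.75 hours.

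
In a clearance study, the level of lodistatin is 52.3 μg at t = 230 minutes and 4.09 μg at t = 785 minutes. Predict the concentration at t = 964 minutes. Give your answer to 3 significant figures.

Over Δt = 785 − 230 = 555 minutes, the level fell by a factor of 52.3/4.09 ≈ 12.787.
n = log₂(12.787) ≈ 3.6766 half-lives, so t½ = 555/3.6766 ≈ 150.95 minutes.
From t = 785 to t = 964: 4.09 × (1/2)^((964−785)/150.95) ≈ 1.7979 μg.

1.80 μg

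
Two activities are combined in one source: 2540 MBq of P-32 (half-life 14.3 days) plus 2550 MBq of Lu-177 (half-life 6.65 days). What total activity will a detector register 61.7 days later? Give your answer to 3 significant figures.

P-32: 2540 × (1/2)^(61.7/14.3) = 2540 × (1/2)^4.3147 ≈ 127.64 MBq.
Lu-177: 2550 × (1/2)^(61.7/6.65) = 2550 × (1/2)^9.2782 ≈ 4.107 MBq.
Total = 127.64 + 4.107 ≈ 131.75 MBq.

132 MBq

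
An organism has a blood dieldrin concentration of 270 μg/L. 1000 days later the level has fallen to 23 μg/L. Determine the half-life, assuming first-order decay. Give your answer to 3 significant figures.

A/A₀ = 23/270 ≈ 0.085185.
n = log₂(11.739) ≈ 3.5533 half-lives elapsed in 1000 days.
t½ = 1000/3.5533 ≈ 281.43 days.

281 days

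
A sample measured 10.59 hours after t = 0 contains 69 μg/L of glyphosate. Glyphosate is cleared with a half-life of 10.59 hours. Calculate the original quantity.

138 μg/L

Number of half-lives elapsed: n = 10.59/10.59 ≈ 1.
A₀ = A × 2^n = 69 × 2^1 = 69 × 2 ≈ 138 μg/L.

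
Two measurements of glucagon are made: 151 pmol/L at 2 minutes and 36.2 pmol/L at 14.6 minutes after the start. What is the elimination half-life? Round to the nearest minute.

Over Δt = 14.6 − 2 = 12.6 minutes, the level fell by a factor of 151/36.2 ≈ 4.1713.
n = log₂(4.1713) ≈ 2.0605 half-lives, so t½ = 12.6/2.0605 ≈ 6.1151 minutes.

6 minutes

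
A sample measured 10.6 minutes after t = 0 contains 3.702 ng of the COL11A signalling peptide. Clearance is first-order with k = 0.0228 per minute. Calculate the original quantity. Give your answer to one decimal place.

4.7 ng

t½ = ln 2 / k = 0.69315 / 0.0228 ≈ 30.401 minutes.
Number of half-lives elapsed: n = 10.6/30.401 ≈ 0.34867.
A₀ = A × 2^n = 3.702 × 2^0.34867 = 3.702 × 1.2734 ≈ 4.7141 ng.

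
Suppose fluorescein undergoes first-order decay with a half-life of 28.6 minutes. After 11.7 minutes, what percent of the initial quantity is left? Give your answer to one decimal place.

n = 11.7/28.6 ≈ 0.40909 half-lives.
Fraction remaining = (1/2)^0.40909 ≈ 0.7531, i.e. 75.31%.

75.3%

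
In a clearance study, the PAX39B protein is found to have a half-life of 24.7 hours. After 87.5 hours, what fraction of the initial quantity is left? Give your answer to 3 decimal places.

n = 87.5/24.7 ≈ 3.5425 half-lives.
Fraction remaining = (1/2)^3.5425 ≈ 0.085822.

0.086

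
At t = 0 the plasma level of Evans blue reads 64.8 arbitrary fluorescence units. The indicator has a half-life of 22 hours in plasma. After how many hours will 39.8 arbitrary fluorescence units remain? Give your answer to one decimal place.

15.5 hours

Fraction remaining = 39.8/64.8 ≈ 0.6142.
n = log₂(64.8/39.8) = ln(1.6281)/ln 2 ≈ 0.70323 half-lives.
t = n × t½ = 0.70323 × 22 ≈ 15.471 hours.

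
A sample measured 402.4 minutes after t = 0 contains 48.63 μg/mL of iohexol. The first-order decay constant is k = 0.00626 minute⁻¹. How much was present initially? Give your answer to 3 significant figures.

t½ = ln 2 / k = 0.69315 / 0.00626 ≈ 110.73 minutes.
Number of half-lives elapsed: n = 402.4/110.73 ≈ 3.6342.
A₀ = A × 2^n = 48.63 × 2^3.6342 = 48.63 × 12.416 ≈ 603.81 μg/mL.

604 μg/mL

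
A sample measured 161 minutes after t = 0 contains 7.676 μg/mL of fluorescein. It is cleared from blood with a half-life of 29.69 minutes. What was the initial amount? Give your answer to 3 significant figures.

329 μg/mL

Number of half-lives elapsed: n = 161/29.69 ≈ 5.4227.
A₀ = A × 2^n = 7.676 × 2^5.4227 = 7.676 × 42.894 ≈ 329.25 μg/mL.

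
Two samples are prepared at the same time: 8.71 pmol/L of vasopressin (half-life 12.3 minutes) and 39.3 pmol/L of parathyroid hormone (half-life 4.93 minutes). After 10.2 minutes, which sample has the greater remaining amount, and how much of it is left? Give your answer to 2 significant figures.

parathyroid hormone, 9.4 pmol/L

vasopressin: 8.71 × (1/2)^0.82927 ≈ 4.9021 pmol/L.
parathyroid hormone: 39.3 × (1/2)^2.069 ≈ 9.3664 pmol/L.
Parathyroid hormone has more remaining, at ≈ 9.3664 pmol/L.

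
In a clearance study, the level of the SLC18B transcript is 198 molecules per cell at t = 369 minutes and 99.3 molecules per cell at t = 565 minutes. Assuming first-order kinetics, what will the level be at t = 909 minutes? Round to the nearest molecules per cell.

30 molecules per cell

Over Δt = 565 − 369 = 196 minutes, the level fell by a factor of 198/99.3 ≈ 1.994.
n = log₂(1.994) ≈ 0.99563 half-lives, so t½ = 196/0.99563 ≈ 196.86 minutes.
From t = 565 to t = 909: 99.3 × (1/2)^((909−565)/196.86) ≈ 29.574 molecules per cell.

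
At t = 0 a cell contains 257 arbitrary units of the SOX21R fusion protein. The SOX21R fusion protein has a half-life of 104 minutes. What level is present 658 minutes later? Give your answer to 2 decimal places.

Number of half-lives: n = 658/104 ≈ 6.3269.
Remaining = 257 × (1/2)^6.3269 = 257 × 0.012457 ≈ 3.2014 arbitrary units.

3.20 arbitrary units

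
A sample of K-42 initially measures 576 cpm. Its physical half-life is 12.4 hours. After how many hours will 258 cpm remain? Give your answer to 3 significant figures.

Fraction remaining = 258/576 ≈ 0.44792.
n = log₂(576/258) = ln(2.2326)/ln 2 ≈ 1.1587 half-lives.
t = n × t½ = 1.1587 × 12.4 ≈ 14.368 hours.

14.4 hours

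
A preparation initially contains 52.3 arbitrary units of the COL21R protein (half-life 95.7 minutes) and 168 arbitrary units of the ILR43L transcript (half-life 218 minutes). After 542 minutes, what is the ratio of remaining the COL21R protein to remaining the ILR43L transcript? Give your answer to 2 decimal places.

0.03

COL21R protein: 52.3 × (1/2)^(542/95.7) = 52.3 × (1/2)^5.6635 ≈ 1.0318 arbitrary units.
ILR43L transcript: 168 × (1/2)^(542/218) = 168 × (1/2)^2.4862 ≈ 29.983 arbitrary units.
Ratio ≈ 1.0318 / 29.983 ≈ 0.034414.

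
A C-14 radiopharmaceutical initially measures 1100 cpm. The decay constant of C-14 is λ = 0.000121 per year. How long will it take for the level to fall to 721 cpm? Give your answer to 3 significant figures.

t½ = ln 2 / λ = 0.69315 / 0.000121 ≈ 5728.5 years.
Fraction remaining = 721/1100 ≈ 0.65545.
n = log₂(1100/721) = ln(1.5257)/ln 2 ≈ 0.60943 half-lives.
t = n × t½ = 0.60943 × 5728.5 ≈ 3491.1 years.

3490 years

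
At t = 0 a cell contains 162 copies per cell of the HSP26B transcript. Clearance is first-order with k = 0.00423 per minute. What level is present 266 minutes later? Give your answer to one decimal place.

t½ = ln 2 / k = 0.69315 / 0.00423 ≈ 163.86 minutes.
Number of half-lives: n = 266/163.86 ≈ 1.6233.
Remaining = 162 × (1/2)^1.6233 = 162 × 0.32459 ≈ 52.584 copies per cell.

52.6 copies per cell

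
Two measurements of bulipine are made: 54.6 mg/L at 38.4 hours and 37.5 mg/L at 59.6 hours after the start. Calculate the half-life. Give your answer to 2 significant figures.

39 hours

Over Δt = 59.6 − 38.4 = 21.2 hours, the level fell by a factor of 54.6/37.5 ≈ 1.456.
n = log₂(1.456) ≈ 0.54201 half-lives, so t½ = 21.2/0.54201 ≈ 39.114 hours.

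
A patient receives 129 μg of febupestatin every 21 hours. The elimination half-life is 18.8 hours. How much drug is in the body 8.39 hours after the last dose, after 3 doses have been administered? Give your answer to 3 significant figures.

158 μg

The 3 doses were given 50.39, 29.39, 8.39 hours ago.
Total = 129·(1/2)^(50.39/18.8) + 129·(1/2)^(29.39/18.8) + 129·(1/2)^(8.39/18.8)
      = 20.125 + 43.651 + 94.678 ≈ 158.45 μg.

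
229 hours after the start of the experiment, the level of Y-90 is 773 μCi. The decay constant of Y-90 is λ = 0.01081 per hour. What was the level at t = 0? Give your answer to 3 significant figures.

9190 μCi

t½ = ln 2 / λ = 0.69315 / 0.01081 ≈ 64.121 hours.
Number of half-lives elapsed: n = 229/64.121 ≈ 3.5714.
A₀ = A × 2^n = 773 × 2^3.5714 = 773 × 11.888 ≈ 9189.1 μCi.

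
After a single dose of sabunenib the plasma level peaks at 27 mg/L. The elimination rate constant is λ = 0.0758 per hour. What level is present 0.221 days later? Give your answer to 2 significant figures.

18 mg/L

t½ = ln 2 / λ = 0.69315 / 0.0758 ≈ 9.1444 hours.
Convert the elapsed time: 0.221 days = 5.304 hours.
Number of half-lives: n = 5.304/9.1444 ≈ 0.58003.
Remaining = 27 × (1/2)^0.58003 = 27 × 0.66895 ≈ 18.062 mg/L.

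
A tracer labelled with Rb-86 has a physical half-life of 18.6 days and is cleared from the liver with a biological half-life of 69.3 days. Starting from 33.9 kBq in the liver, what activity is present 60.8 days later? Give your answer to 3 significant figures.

1/t_eff = 1/t_phys + 1/t_biol = 1/18.6 + 1/69.3 = 0.068193 per day.
t_eff = 18.6 × 69.3 / (18.6 + 69.3) ≈ 14.664 days.
Remaining = 33.9 × (1/2)^(60.8/14.664) = 33.9 × (1/2)^4.1462 ≈ 1.9146 kBq.

1.91 kBq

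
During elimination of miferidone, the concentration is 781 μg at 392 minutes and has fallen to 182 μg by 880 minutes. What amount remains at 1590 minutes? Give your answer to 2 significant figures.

Over Δt = 880 − 392 = 488 minutes, the level fell by a factor of 781/182 ≈ 4.2912.
n = log₂(4.2912) ≈ 2.1014 half-lives, so t½ = 488/2.1014 ≈ 232.23 minutes.
From t = 880 to t = 1590: 182 × (1/2)^((1590−880)/232.23) ≈ 21.864 μg.

22 μg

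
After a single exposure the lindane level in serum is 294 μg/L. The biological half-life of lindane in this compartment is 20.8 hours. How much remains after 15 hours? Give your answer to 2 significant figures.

Number of half-lives: n = 15/20.8 ≈ 0.72115.
Remaining = 294 × (1/2)^0.72115 = 294 × 0.60661 ≈ 178.34 μg/L.

180 μg/L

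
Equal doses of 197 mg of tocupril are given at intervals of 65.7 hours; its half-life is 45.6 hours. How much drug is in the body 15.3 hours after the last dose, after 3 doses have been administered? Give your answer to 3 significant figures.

235 mg

The 3 doses were given 146.7, 81, 15.3 hours ago.
Total = 197·(1/2)^(146.7/45.6) + 197·(1/2)^(81/45.6) + 197·(1/2)^(15.3/45.6)
      = 21.185 + 57.51 + 156.12 ≈ 234.82 mg.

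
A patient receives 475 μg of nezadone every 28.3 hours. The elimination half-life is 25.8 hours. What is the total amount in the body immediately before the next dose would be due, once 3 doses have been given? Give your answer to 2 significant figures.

The 3 doses were given 84.9, 56.6, 28.3 hours ago.
Total = 475·(1/2)^(84.9/25.8) + 475·(1/2)^(56.6/25.8) + 475·(1/2)^(28.3/25.8)
      = 48.539 + 103.82 + 222.07 ≈ 374.43 μg.

370 μg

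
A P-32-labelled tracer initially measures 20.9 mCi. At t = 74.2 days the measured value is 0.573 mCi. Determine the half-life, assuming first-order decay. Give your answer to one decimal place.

14.3 days

A/A₀ = 0.573/20.9 ≈ 0.027416.
n = log₂(36.475) ≈ 5.1888 half-lives elapsed in 74.2 days.
t½ = 74.2/5.1888 ≈ 14.3 days.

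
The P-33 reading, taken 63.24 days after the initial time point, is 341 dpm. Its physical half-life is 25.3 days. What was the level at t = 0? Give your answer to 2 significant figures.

1900 dpm

Number of half-lives elapsed: n = 63.24/25.3 ≈ 2.4996.
A₀ = A × 2^n = 341 × 2^2.4996 = 341 × 5.6553 ≈ 1928.5 dpm.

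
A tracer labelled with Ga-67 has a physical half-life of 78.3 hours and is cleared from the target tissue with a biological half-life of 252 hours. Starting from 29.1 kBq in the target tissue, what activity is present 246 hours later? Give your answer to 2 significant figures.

1.7 kBq

1/t_eff = 1/t_phys + 1/t_biol = 1/78.3 + 1/252 = 0.01674 per hour.
t_eff = 78.3 × 252 / (78.3 + 252) ≈ 59.738 hours.
Remaining = 29.1 × (1/2)^(246/59.738) = 29.1 × (1/2)^4.118 ≈ 1.676 kBq.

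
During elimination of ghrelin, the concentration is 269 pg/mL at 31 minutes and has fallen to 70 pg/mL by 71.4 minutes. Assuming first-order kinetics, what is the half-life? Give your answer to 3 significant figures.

20.8 minutes

Over Δt = 71.4 − 31 = 40.4 minutes, the level fell by a factor of 269/70 ≈ 3.8429.
n = log₂(3.8429) ≈ 1.9422 half-lives, so t½ = 40.4/1.9422 ≈ 20.801 minutes.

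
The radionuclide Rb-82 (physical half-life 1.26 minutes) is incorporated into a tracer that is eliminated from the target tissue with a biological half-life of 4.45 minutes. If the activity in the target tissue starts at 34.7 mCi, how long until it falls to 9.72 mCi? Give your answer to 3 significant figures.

1/t_eff = 1/t_phys + 1/t_biol = 1/1.26 + 1/4.45 = 1.0184 per minute.
t_eff = 1.26 × 4.45 / (1.26 + 4.45) ≈ 0.98196 minutes.
n = log₂(34.7/9.72) ≈ 1.8359; t = 1.8359 × 0.98196 ≈ 1.8028 minutes.

1.80 minutes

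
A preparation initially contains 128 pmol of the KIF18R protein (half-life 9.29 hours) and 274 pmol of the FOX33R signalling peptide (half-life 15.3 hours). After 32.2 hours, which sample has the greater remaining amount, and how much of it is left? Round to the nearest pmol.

KIF18R protein: 128 × (1/2)^3.4661 ≈ 11.583 pmol.
FOX33R signalling peptide: 274 × (1/2)^2.1046 ≈ 63.71 pmol.
FOX33R signalling peptide has more remaining, at ≈ 63.71 pmol.

FOX33R signalling peptide, 64 pmol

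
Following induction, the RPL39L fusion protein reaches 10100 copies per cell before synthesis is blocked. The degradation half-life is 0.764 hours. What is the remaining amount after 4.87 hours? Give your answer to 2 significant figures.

Number of half-lives: n = 4.87/0.764 ≈ 6.3743.
Remaining = 10100 × (1/2)^6.3743 = 10100 × 0.012054 ≈ 121.75 copies per cell.

120 copies per cell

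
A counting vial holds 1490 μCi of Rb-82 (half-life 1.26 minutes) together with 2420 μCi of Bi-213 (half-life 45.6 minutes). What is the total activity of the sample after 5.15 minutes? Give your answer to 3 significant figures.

2330 μCi

Rb-82: 1490 × (1/2)^(5.15/1.26) = 1490 × (1/2)^4.0873 ≈ 87.657 μCi.
Bi-213: 2420 × (1/2)^(5.15/45.6) = 2420 × (1/2)^0.11294 ≈ 2237.8 μCi.
Total = 87.657 + 2237.8 ≈ 2325.4 μCi.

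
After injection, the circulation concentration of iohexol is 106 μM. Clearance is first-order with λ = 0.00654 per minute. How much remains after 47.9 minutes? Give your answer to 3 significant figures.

t½ = ln 2 / λ = 0.69315 / 0.00654 ≈ 105.99 minutes.
Number of half-lives: n = 47.9/105.99 ≈ 0.45195.
Remaining = 106 × (1/2)^0.45195 = 106 × 0.73106 ≈ 77.492 μM.

77.5 μM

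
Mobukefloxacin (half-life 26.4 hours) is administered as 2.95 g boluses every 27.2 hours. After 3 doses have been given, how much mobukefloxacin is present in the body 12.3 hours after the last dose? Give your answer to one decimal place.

3.7 g

The 3 doses were given 66.7, 39.5, 12.3 hours ago.
Total = 2.95·(1/2)^(66.7/26.4) + 2.95·(1/2)^(39.5/26.4) + 2.95·(1/2)^(12.3/26.4)
      = 0.51199 + 1.0457 + 2.1358 ≈ 3.6936 g.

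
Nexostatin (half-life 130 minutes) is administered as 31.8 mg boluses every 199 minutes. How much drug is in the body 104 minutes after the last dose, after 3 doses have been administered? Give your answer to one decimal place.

The 3 doses were given 502, 303, 104 minutes ago.
Total = 31.8·(1/2)^(502/130) + 31.8·(1/2)^(303/130) + 31.8·(1/2)^(104/130)
      = 2.1877 + 6.3211 + 18.264 ≈ 26.773 mg.

26.8 mg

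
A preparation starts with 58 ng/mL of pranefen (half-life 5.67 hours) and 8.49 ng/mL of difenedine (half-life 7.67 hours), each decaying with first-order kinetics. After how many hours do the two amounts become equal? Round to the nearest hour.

Set 58·(1/2)^(t/5.67) = 8.49·(1/2)^(t/7.67).
Taking log₂: log₂(58/8.49) = t·(1/5.67 − 1/7.67).
log₂(6.8316) = 2.7722; 1/5.67 − 1/7.67 = 0.045989.
t = 2.7722 / 0.045989 ≈ 60.28 hours.

60 hours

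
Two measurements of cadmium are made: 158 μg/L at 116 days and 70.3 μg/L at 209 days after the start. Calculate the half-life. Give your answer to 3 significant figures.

79.6 days

Over Δt = 209 − 116 = 93 days, the level fell by a factor of 158/70.3 ≈ 2.2475.
n = log₂(2.2475) ≈ 1.1683 half-lives, so t½ = 93/1.1683 ≈ 79.601 days.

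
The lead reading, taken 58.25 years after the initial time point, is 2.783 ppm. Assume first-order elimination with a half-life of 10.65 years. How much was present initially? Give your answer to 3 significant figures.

Number of half-lives elapsed: n = 58.25/10.65 ≈ 5.4695.
A₀ = A × 2^n = 2.783 × 2^5.4695 = 2.783 × 44.308 ≈ 123.31 ppm.

123 ppm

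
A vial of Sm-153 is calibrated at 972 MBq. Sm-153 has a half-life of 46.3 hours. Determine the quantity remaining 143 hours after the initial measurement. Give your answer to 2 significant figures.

110 MBq

Number of half-lives: n = 143/46.3 ≈ 3.0886.
Remaining = 972 × (1/2)^3.0886 = 972 × 0.11756 ≈ 114.27 MBq.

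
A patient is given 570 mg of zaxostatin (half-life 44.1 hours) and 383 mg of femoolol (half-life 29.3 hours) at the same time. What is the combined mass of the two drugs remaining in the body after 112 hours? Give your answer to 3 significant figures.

125 mg

zaxostatin: 570 × (1/2)^(112/44.1) = 570 × (1/2)^2.5397 ≈ 98.029 mg.
femoolol: 383 × (1/2)^(112/29.3) = 383 × (1/2)^3.8225 ≈ 27.071 mg.
Total = 98.029 + 27.071 ≈ 125.1 mg.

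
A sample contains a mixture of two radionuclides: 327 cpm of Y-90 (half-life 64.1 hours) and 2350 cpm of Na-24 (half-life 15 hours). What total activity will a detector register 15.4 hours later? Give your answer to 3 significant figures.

Y-90: 327 × (1/2)^(15.4/64.1) = 327 × (1/2)^0.24025 ≈ 276.84 cpm.
Na-24: 2350 × (1/2)^(15.4/15) = 2350 × (1/2)^1.0267 ≈ 1153.5 cpm.
Total = 276.84 + 1153.5 ≈ 1430.3 cpm.

1430 cpm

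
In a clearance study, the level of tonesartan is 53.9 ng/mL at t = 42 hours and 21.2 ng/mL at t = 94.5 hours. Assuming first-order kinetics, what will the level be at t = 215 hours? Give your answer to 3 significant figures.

Over Δt = 94.5 − 42 = 52.5 hours, the level fell by a factor of 53.9/21.2 ≈ 2.5425.
n = log₂(2.5425) ≈ 1.3462 half-lives, so t½ = 52.5/1.3462 ≈ 38.998 hours.
From t = 94.5 to t = 215: 21.2 × (1/2)^((215−94.5)/38.998) ≈ 2.4899 ng/mL.

2.49 ng/mL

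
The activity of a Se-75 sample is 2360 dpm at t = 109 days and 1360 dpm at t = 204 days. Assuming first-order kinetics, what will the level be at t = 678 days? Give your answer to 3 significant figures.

86.9 dpm

Over Δt = 204 − 109 = 95 days, the level fell by a factor of 2360/1360 ≈ 1.7353.
n = log₂(1.7353) ≈ 0.79518 half-lives, so t½ = 95/0.79518 ≈ 119.47 days.
From t = 204 to t = 678: 1360 × (1/2)^((678−204)/119.47) ≈ 86.935 dpm.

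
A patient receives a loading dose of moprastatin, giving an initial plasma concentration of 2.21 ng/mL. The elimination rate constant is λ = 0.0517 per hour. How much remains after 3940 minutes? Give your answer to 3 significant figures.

t½ = ln 2 / λ = 0.69315 / 0.0517 ≈ 13.407 hours.
Convert the elapsed time: 3940 minutes = 65.6667 hours.
Number of half-lives: n = 65.6667/13.407 ≈ 4.8979.
Remaining = 2.21 × (1/2)^4.8979 = 2.21 × 0.033542 ≈ 0.074127 ng/mL.

0.0741 ng/mL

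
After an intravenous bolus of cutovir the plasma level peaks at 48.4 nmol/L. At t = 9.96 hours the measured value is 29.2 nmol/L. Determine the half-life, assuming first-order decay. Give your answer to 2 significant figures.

14 hours

A/A₀ = 29.2/48.4 ≈ 0.60331.
n = log₂(1.6575) ≈ 0.72904 half-lives elapsed in 9.96 hours.
t½ = 9.96/0.72904 ≈ 13.662 hours.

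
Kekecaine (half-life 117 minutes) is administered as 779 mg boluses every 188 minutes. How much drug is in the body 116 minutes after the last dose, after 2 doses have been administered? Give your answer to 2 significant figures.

The 2 doses were given 304, 116 minutes ago.
Total = 779·(1/2)^(304/117) + 779·(1/2)^(116/117)
      = 128.64 + 391.81 ≈ 520.45 mg.

520 mg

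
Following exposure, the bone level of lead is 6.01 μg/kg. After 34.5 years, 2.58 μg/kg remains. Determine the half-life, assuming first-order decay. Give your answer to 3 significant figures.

A/A₀ = 2.58/6.01 ≈ 0.42928.
n = log₂(2.3295) ≈ 1.22 half-lives elapsed in 34.5 years.
t½ = 34.5/1.22 ≈ 28.279 years.

28.3 years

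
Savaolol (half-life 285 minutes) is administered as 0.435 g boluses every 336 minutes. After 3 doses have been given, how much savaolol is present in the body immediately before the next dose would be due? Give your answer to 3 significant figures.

The 3 doses were given 1008, 672, 336 minutes ago.
Total = 0.435·(1/2)^(1008/285) + 0.435·(1/2)^(672/285) + 0.435·(1/2)^(336/285)
      = 0.037479 + 0.084858 + 0.19213 ≈ 0.31447 g.

0.314 g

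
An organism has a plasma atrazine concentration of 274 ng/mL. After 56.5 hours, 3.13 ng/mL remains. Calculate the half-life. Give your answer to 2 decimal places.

A/A₀ = 3.13/274 ≈ 0.011423.
n = log₂(87.54) ≈ 6.4519 half-lives elapsed in 56.5 hours.
t½ = 56.5/6.4519 ≈ 8.7572 hours.

8.76 hours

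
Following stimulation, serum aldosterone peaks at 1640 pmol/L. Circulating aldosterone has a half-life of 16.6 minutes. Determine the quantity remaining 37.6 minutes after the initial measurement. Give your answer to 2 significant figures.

340 pmol/L

Number of half-lives: n = 37.6/16.6 ≈ 2.2651.
Remaining = 1640 × (1/2)^2.2651 = 1640 × 0.20804 ≈ 341.19 pmol/L.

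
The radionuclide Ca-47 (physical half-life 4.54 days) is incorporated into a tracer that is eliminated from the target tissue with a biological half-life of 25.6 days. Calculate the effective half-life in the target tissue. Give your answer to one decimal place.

1/t_eff = 1/t_phys + 1/t_biol = 1/4.54 + 1/25.6 = 0.25933 per day.
t_eff = 4.54 × 25.6 / (4.54 + 25.6) ≈ 3.8561 days.

3.9 days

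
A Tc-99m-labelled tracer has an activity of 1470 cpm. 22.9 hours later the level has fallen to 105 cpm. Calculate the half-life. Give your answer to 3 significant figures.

A/A₀ = 105/1470 ≈ 0.071429.
n = log₂(14) ≈ 3.8074 half-lives elapsed in 22.9 hours.
t½ = 22.9/3.8074 ≈ 6.0147 hours.

6.01 hours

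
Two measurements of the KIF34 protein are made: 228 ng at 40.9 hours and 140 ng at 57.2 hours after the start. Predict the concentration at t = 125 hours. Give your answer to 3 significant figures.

18.4 ng

Over Δt = 57.2 − 40.9 = 16.3 hours, the level fell by a factor of 228/140 ≈ 1.6286.
n = log₂(1.6286) ≈ 0.70361 half-lives, so t½ = 16.3/0.70361 ≈ 23.166 hours.
From t = 57.2 to t = 125: 140 × (1/2)^((125−57.2)/23.166) ≈ 18.413 ng.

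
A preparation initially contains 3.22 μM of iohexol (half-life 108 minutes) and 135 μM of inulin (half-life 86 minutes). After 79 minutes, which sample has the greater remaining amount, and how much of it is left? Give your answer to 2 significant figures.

inulin, 71 μM

iohexol: 3.22 × (1/2)^0.73148 ≈ 1.9394 μM.
inulin: 135 × (1/2)^0.9186 ≈ 71.418 μM.
Inulin has more remaining, at ≈ 71.418 μM.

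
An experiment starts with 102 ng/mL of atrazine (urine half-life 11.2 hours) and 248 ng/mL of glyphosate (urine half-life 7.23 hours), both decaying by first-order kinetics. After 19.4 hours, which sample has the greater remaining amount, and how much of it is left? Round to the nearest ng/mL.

atrazine: 102 × (1/2)^1.7321 ≈ 30.702 ng/mL.
glyphosate: 248 × (1/2)^2.6833 ≈ 38.611 ng/mL.
Glyphosate has more remaining, at ≈ 38.611 ng/mL.

glyphosate, 39 ng/mL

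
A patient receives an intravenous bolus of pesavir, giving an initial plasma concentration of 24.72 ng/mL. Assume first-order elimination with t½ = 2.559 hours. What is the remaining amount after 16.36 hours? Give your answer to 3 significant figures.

Number of half-lives: n = 16.36/2.559 ≈ 6.3931.
Remaining = 24.72 × (1/2)^6.3931 = 24.72 × 0.011898 ≈ 0.29412 ng/mL.

0.294 ng/mL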